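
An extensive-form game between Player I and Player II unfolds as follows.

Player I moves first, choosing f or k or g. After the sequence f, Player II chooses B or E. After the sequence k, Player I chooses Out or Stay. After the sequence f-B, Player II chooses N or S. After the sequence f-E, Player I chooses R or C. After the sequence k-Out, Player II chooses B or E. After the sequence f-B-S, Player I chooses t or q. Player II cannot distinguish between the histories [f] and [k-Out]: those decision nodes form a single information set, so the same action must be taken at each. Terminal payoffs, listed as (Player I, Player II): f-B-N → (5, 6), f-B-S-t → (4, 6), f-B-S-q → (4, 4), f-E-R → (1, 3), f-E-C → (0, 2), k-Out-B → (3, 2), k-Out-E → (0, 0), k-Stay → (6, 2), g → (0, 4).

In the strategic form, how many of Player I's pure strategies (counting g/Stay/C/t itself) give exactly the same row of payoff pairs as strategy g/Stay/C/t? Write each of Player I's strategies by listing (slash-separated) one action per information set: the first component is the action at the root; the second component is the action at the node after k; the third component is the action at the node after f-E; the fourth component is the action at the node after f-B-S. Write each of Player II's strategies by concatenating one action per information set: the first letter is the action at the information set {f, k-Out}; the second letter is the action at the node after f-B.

Row for g/Stay/C/t (columns BN, BS, EN, ES): (0,4) (0,4) (0,4) (0,4).
Under g/Stay/C/t, Player I's choice at the node after k and at the node after f-E and at the node after f-B-S can never be reached regardless of what Player II does, so varying those choices leaves every outcome unchanged.
Holding the reachable choices fixed and varying the unreachable ones freely already gives 2 × 2 × 2 = 8 equivalent strategies.
No other strategy reproduces this row, so those 8 are the full class: g/Out/R/t, g/Out/R/q, g/Out/C/t, g/Out/C/q, g/Stay/R/t, g/Stay/R/q, g/Stay/C/t, g/Stay/C/q.

8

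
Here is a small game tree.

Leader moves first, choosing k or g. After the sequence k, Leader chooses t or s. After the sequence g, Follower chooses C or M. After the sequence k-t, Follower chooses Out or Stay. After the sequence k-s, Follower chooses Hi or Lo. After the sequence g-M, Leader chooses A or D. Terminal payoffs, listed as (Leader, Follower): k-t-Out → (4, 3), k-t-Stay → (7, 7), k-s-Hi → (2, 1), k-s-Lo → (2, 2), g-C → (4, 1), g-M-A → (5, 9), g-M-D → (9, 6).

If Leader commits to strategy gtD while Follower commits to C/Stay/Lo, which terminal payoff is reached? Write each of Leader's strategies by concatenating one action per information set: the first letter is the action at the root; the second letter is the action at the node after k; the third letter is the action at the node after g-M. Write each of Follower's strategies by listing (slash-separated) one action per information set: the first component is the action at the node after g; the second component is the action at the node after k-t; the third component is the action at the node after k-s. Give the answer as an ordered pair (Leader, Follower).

(4, 1)

Trace the play path from the root:
  Leader plays g
  Follower plays C at [g]
→ terminal payoff (4, 1).
(Leader's choice at the node after k is never reached on this path, so it doesn't affect the outcome.)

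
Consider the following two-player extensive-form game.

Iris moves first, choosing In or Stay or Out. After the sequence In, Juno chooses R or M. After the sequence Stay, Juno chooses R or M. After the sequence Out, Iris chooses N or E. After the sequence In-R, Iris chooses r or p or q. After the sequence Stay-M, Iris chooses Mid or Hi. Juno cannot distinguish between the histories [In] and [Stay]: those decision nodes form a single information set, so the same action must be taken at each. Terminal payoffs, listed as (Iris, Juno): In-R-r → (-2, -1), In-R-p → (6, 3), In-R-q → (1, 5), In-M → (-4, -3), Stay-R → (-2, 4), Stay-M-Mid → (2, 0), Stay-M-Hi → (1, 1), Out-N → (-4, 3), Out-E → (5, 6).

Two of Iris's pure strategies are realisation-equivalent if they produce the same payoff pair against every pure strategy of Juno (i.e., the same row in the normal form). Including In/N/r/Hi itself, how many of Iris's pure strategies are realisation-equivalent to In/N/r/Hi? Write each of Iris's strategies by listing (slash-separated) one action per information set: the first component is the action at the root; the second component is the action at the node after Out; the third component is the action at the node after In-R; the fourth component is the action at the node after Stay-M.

4

Row for In/N/r/Hi (columns R, M): (-2,-1) (-4,-3).
Under In/N/r/Hi, Iris's choice at the node after Out and at the node after Stay-M can never be reached regardless of what Juno does, so varying those choices leaves every outcome unchanged.
Holding the reachable choices fixed and varying the unreachable ones freely already gives 2 × 2 = 4 equivalent strategies.
No other strategy reproduces this row, so those 4 are the full class: In/N/r/Mid, In/N/r/Hi, In/E/r/Mid, In/E/r/Hi.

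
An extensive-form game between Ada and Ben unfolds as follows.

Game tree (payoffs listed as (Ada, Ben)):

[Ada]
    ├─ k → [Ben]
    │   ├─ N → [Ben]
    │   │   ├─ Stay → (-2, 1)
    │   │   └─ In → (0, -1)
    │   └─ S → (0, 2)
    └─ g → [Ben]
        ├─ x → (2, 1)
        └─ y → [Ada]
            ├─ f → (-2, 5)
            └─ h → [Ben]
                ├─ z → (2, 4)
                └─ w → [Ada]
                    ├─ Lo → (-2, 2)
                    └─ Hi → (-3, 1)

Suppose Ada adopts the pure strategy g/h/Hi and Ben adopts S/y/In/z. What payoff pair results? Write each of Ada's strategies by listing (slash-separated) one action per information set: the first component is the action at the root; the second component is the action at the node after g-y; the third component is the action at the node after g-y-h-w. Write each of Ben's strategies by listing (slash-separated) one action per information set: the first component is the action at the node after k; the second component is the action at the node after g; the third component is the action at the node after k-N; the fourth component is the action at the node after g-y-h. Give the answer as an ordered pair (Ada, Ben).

(2, 4)

Trace the play path from the root:
  Ada plays g
  Ben plays y at [g]
  Ada plays h at [g-y]
  Ben plays z at [g-y-h]
→ terminal payoff (2, 4).
(Ada's choice at the node after g-y-h-w is never reached on this path, so it doesn't affect the outcome.)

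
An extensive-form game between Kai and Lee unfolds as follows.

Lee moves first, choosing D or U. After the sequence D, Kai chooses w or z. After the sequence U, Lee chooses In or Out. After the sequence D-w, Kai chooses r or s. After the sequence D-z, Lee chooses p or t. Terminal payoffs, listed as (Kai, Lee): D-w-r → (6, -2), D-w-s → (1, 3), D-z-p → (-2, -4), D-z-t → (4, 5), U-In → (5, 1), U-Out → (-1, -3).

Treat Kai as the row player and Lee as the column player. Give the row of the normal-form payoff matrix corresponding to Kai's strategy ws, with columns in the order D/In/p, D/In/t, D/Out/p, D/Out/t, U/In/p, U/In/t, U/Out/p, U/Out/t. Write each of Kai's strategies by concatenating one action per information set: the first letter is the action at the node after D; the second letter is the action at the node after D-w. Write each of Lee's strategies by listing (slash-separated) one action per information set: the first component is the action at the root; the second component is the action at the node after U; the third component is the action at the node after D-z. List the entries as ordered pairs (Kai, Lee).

(1,3) (1,3) (1,3) (1,3) (5,1) (5,1) (-1,-3) (-1,-3)

vs D/In/p: Lee plays D → Kai plays w at [D] → Kai plays s at [D-w] → (1, 3)
vs D/In/t: Lee plays D → Kai plays w at [D] → Kai plays s at [D-w] → (1, 3)
vs D/Out/p: Lee plays D → Kai plays w at [D] → Kai plays s at [D-w] → (1, 3)
vs D/Out/t: Lee plays D → Kai plays w at [D] → Kai plays s at [D-w] → (1, 3)
vs U/In/p: Lee plays U → Lee plays In at [U] → (5, 1)
vs U/In/t: Lee plays U → Lee plays In at [U] → (5, 1)
vs U/Out/p: Lee plays U → Lee plays Out at [U] → (-1, -3)
vs U/Out/t: Lee plays U → Lee plays Out at [U] → (-1, -3)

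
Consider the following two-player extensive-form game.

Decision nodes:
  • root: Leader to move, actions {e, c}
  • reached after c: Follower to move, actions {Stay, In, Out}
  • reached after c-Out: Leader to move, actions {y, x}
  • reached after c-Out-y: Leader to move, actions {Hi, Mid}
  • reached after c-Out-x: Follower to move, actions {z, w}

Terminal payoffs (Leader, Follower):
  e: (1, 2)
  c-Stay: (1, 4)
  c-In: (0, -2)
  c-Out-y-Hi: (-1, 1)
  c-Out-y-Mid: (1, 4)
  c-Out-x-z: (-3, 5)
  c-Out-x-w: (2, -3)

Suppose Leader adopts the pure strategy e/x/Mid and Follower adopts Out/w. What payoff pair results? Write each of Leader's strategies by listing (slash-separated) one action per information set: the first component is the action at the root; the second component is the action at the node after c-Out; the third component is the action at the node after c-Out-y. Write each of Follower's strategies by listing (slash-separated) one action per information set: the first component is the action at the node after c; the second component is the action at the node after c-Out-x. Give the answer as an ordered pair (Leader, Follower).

Trace the play path from the root:
  Leader plays e
→ terminal payoff (1, 2).
(Leader's choice at the node after c-Out is never reached on this path, so it doesn't affect the outcome.)

(1, 2)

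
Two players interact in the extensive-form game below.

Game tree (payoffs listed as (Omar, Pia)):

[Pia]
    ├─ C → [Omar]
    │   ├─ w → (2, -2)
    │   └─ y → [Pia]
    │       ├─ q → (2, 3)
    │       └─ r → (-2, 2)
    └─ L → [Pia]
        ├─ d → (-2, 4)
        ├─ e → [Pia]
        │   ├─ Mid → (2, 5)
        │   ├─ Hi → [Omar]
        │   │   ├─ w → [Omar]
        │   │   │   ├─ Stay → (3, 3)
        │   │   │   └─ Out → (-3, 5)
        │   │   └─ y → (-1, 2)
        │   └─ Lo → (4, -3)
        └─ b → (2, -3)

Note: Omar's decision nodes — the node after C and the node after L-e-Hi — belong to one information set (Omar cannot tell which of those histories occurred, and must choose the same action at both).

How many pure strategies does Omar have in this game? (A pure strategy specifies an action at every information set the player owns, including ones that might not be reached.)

4

Omar owns the information set {C, L-e-Hi} with actions {w, y} — two choices.
Omar owns the node after L-e-Hi-w with actions {Stay, Out} — two choices.
A pure strategy fixes one action at each information set independently, so the count is the product 2 × 2 = 4.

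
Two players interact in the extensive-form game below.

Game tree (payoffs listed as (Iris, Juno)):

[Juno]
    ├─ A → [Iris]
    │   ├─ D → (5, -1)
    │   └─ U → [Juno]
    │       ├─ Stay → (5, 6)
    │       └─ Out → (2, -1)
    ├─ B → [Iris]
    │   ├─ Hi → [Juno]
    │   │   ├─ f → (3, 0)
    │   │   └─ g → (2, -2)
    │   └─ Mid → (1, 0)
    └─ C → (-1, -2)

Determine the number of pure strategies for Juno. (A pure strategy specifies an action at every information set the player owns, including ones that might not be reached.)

12

Juno owns the root with actions {A, B, C} — three choices.
Juno owns the node after A-U with actions {Stay, Out} — two choices.
Juno owns the node after B-Hi with actions {f, g} — two choices.
A pure strategy fixes one action at each information set independently, so the count is the product 3 × 2 × 2 = 12.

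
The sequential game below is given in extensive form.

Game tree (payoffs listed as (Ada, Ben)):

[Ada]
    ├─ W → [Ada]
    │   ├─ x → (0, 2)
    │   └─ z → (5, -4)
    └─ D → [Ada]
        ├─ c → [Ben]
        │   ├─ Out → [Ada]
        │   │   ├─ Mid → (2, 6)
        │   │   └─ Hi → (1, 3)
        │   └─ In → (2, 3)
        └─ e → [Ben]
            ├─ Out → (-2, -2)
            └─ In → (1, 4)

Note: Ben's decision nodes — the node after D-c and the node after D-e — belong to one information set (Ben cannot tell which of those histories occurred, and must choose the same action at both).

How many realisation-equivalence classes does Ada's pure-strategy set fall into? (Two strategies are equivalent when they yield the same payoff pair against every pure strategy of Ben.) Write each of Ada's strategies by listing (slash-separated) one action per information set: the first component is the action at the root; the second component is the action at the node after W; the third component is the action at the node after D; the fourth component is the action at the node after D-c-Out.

5

Ada has 16 pure strategies: W/x/c/Mid, W/x/c/Hi, W/x/e/Mid, W/x/e/Hi, W/z/c/Mid, W/z/c/Hi, W/z/e/Mid, W/z/e/Hi, D/x/c/Mid, D/x/c/Hi, D/x/e/Mid, D/x/e/Hi, D/z/c/Mid, D/z/c/Hi, D/z/e/Mid, D/z/e/Hi. Columns: Out, In.
{W/x/c/Mid, W/x/c/Hi, W/x/e/Mid, W/x/e/Hi} → row (0,2) (0,2)
{W/z/c/Mid, W/z/c/Hi, W/z/e/Mid, W/z/e/Hi} → row (5,-4) (5,-4)
{D/x/c/Mid, D/z/c/Mid} → row (2,6) (2,3)
{D/x/c/Hi, D/z/c/Hi} → row (1,3) (2,3)
{D/x/e/Mid, D/x/e/Hi, D/z/e/Mid, D/z/e/Hi} → row (-2,-2) (1,4)
That's 5 distinct rows out of 16 strategies.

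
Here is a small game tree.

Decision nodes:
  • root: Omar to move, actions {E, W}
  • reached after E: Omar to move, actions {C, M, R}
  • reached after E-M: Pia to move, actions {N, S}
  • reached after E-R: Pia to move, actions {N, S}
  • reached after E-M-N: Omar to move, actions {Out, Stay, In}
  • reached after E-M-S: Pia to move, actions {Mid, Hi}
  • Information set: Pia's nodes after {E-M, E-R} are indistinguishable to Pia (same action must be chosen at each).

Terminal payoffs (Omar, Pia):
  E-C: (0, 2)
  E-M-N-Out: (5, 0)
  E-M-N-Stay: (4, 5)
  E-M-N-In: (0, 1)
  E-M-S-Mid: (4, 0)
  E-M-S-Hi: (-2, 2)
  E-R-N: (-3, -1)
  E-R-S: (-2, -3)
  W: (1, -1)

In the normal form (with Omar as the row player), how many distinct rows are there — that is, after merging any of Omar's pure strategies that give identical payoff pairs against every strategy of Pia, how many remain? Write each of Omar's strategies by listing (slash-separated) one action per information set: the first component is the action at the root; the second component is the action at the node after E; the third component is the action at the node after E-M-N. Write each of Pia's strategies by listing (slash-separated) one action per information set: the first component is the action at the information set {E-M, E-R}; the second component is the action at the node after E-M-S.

Omar has 18 pure strategies: E/C/Out, E/C/Stay, E/C/In, E/M/Out, E/M/Stay, E/M/In, E/R/Out, E/R/Stay, E/R/In, W/C/Out, W/C/Stay, W/C/In, W/M/Out, W/M/Stay, W/M/In, W/R/Out, W/R/Stay, W/R/In. Columns: N/Mid, N/Hi, S/Mid, S/Hi.
{E/C/Out, E/C/Stay, E/C/In} → row (0,2) (0,2) (0,2) (0,2)
{E/M/Out} → row (5,0) (5,0) (4,0) (-2,2)
{E/M/Stay} → row (4,5) (4,5) (4,0) (-2,2)
{E/M/In} → row (0,1) (0,1) (4,0) (-2,2)
{E/R/Out, E/R/Stay, E/R/In} → row (-3,-1) (-3,-1) (-2,-3) (-2,-3)
{W/C/Out, W/C/Stay, W/C/In, W/M/Out, W/M/Stay, W/M/In, W/R/Out, W/R/Stay, W/R/In} → row (1,-1) (1,-1) (1,-1) (1,-1)
That's 6 distinct rows out of 18 strategies.

6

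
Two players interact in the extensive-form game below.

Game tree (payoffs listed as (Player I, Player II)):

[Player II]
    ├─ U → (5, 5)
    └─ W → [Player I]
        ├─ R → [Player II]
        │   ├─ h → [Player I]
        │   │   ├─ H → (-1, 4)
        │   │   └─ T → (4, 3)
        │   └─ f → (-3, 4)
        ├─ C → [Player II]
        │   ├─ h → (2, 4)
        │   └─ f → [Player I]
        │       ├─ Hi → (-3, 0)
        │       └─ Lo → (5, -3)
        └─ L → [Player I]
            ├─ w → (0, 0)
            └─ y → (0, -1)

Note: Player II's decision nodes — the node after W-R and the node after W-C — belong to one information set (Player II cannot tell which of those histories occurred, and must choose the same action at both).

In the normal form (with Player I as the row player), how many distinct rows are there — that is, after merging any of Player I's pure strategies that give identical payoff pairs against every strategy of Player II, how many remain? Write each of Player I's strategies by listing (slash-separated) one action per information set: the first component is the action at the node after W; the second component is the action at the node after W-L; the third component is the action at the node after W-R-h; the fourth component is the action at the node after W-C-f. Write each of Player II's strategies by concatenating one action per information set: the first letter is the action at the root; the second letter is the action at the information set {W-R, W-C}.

6

Player I has 24 pure strategies: R/w/H/Hi, R/w/H/Lo, R/w/T/Hi, R/w/T/Lo, R/y/H/Hi, R/y/H/Lo, R/y/T/Hi, R/y/T/Lo, C/w/H/Hi, C/w/H/Lo, C/w/T/Hi, C/w/T/Lo, C/y/H/Hi, C/y/H/Lo, C/y/T/Hi, C/y/T/Lo, L/w/H/Hi, L/w/H/Lo, L/w/T/Hi, L/w/T/Lo, L/y/H/Hi, L/y/H/Lo, L/y/T/Hi, L/y/T/Lo. Columns: Uh, Uf, Wh, Wf.
{R/w/H/Hi, R/w/H/Lo, R/y/H/Hi, R/y/H/Lo} → row (5,5) (5,5) (-1,4) (-3,4)
{R/w/T/Hi, R/w/T/Lo, R/y/T/Hi, R/y/T/Lo} → row (5,5) (5,5) (4,3) (-3,4)
{C/w/H/Hi, C/w/T/Hi, C/y/H/Hi, C/y/T/Hi} → row (5,5) (5,5) (2,4) (-3,0)
{C/w/H/Lo, C/w/T/Lo, C/y/H/Lo, C/y/T/Lo} → row (5,5) (5,5) (2,4) (5,-3)
{L/w/H/Hi, L/w/H/Lo, L/w/T/Hi, L/w/T/Lo} → row (5,5) (5,5) (0,0) (0,0)
{L/y/H/Hi, L/y/H/Lo, L/y/T/Hi, L/y/T/Lo} → row (5,5) (5,5) (0,-1) (0,-1)
That's 6 distinct rows out of 24 strategies.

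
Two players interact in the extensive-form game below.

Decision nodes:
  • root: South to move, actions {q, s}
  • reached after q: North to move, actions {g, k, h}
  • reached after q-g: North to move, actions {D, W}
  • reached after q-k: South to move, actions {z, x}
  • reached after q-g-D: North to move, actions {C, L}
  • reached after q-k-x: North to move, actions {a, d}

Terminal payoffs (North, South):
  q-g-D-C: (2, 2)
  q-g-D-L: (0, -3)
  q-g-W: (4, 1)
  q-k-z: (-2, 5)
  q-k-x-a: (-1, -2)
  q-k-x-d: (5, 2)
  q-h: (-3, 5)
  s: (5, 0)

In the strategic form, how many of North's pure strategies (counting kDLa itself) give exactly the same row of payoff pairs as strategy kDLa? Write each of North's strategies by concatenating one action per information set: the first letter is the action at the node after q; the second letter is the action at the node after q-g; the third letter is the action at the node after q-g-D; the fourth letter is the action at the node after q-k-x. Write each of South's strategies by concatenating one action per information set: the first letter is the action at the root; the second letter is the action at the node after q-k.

4

Row for kDLa (columns qz, qx, sz, sx): (-2,5) (-1,-2) (5,0) (5,0).
Under kDLa, North's choice at the node after q-g and at the node after q-g-D can never be reached regardless of what South does, so varying those choices leaves every outcome unchanged.
Holding the reachable choices fixed and varying the unreachable ones freely already gives 2 × 2 = 4 equivalent strategies.
No other strategy reproduces this row, so those 4 are the full class: kDCa, kDLa, kWCa, kWLa.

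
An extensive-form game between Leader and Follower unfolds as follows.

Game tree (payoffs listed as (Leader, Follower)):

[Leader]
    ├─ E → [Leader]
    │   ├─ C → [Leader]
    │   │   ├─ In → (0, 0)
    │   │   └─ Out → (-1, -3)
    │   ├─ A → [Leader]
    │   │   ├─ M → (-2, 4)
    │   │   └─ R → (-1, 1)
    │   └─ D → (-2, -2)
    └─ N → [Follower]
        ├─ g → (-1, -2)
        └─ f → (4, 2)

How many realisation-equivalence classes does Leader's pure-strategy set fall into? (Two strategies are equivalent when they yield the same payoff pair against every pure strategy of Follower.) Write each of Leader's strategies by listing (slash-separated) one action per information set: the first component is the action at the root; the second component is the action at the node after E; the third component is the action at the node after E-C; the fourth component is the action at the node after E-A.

Leader has 24 pure strategies: E/C/In/M, E/C/In/R, E/C/Out/M, E/C/Out/R, E/A/In/M, E/A/In/R, E/A/Out/M, E/A/Out/R, E/D/In/M, E/D/In/R, E/D/Out/M, E/D/Out/R, N/C/In/M, N/C/In/R, N/C/Out/M, N/C/Out/R, N/A/In/M, N/A/In/R, N/A/Out/M, N/A/Out/R, N/D/In/M, N/D/In/R, N/D/Out/M, N/D/Out/R. Columns: g, f.
{E/C/In/M, E/C/In/R} → row (0,0) (0,0)
{E/C/Out/M, E/C/Out/R} → row (-1,-3) (-1,-3)
{E/A/In/M, E/A/Out/M} → row (-2,4) (-2,4)
{E/A/In/R, E/A/Out/R} → row (-1,1) (-1,1)
{E/D/In/M, E/D/In/R, E/D/Out/M, E/D/Out/R} → row (-2,-2) (-2,-2)
{N/C/In/M, N/C/In/R, N/C/Out/M, N/C/Out/R, N/A/In/M, N/A/In/R, N/A/Out/M, N/A/Out/R, N/D/In/M, N/D/In/R, N/D/Out/M, N/D/Out/R} → row (-1,-2) (4,2)
That's 6 distinct rows out of 24 strategies.

6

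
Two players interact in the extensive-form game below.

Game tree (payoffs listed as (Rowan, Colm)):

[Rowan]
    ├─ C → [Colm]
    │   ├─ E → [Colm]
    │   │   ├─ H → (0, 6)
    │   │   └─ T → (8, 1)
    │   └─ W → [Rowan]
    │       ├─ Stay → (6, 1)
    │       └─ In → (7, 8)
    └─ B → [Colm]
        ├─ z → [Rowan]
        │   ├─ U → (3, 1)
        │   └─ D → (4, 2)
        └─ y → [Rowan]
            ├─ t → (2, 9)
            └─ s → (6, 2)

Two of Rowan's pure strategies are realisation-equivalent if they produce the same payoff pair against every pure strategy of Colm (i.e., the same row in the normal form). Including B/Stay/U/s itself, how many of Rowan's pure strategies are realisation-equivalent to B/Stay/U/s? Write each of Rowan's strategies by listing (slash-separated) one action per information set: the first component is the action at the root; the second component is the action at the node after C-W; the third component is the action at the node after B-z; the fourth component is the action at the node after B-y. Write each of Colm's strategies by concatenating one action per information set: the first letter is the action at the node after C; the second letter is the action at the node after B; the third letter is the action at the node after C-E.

2

Row for B/Stay/U/s (columns EzH, EzT, EyH, EyT, WzH, WzT, WyH, WyT): (3,1) (3,1) (6,2) (6,2) (3,1) (3,1) (6,2) (6,2).
Under B/Stay/U/s, Rowan's choice at the node after C-W can never be reached regardless of what Colm does, so varying those choices leaves every outcome unchanged.
Holding the reachable choices fixed and varying the unreachable one freely already gives 2 equivalent strategies.
No other strategy reproduces this row, so those 2 are the full class: B/Stay/U/s, B/In/U/s.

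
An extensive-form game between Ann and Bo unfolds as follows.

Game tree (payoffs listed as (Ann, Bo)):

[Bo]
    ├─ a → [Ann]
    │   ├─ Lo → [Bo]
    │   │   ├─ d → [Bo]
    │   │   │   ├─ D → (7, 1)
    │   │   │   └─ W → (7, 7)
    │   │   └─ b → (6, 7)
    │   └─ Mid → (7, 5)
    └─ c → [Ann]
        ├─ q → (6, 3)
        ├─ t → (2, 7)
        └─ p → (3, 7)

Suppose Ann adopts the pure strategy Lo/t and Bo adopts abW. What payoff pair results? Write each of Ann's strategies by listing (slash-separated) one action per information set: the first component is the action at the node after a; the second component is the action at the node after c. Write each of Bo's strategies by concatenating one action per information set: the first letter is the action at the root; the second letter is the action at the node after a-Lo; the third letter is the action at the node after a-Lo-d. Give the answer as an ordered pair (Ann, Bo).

Trace the play path from the root:
  Bo plays a
  Ann plays Lo at [a]
  Bo plays b at [a-Lo]
→ terminal payoff (6, 7).
(Ann's choice at the node after c is never reached on this path, so it doesn't affect the outcome.)

(6, 7)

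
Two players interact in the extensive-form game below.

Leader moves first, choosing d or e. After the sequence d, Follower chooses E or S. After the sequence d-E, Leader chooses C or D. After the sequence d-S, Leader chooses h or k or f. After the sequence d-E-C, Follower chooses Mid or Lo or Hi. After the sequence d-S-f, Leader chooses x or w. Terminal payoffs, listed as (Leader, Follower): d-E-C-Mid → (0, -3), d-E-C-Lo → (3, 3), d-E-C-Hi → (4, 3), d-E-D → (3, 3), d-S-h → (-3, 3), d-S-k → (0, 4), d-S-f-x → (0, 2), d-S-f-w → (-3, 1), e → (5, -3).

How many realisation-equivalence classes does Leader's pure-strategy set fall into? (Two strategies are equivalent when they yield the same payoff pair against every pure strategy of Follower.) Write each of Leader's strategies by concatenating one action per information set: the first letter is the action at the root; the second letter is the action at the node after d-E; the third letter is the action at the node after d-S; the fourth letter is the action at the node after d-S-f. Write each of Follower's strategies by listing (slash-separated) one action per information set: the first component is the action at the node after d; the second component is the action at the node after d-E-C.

Leader has 24 pure strategies: dChx, dChw, dCkx, dCkw, dCfx, dCfw, dDhx, dDhw, dDkx, dDkw, dDfx, dDfw, eChx, eChw, eCkx, eCkw, eCfx, eCfw, eDhx, eDhw, eDkx, eDkw, eDfx, eDfw. Columns: E/Mid, E/Lo, E/Hi, S/Mid, S/Lo, S/Hi.
{dChx, dChw} → row (0,-3) (3,3) (4,3) (-3,3) (-3,3) (-3,3)
{dCkx, dCkw} → row (0,-3) (3,3) (4,3) (0,4) (0,4) (0,4)
{dCfx} → row (0,-3) (3,3) (4,3) (0,2) (0,2) (0,2)
{dCfw} → row (0,-3) (3,3) (4,3) (-3,1) (-3,1) (-3,1)
{dDhx, dDhw} → row (3,3) (3,3) (3,3) (-3,3) (-3,3) (-3,3)
{dDkx, dDkw} → row (3,3) (3,3) (3,3) (0,4) (0,4) (0,4)
{dDfx} → row (3,3) (3,3) (3,3) (0,2) (0,2) (0,2)
{dDfw} → row (3,3) (3,3) (3,3) (-3,1) (-3,1) (-3,1)
{eChx, eChw, eCkx, eCkw, eCfx, eCfw, eDhx, eDhw, eDkx, eDkw, eDfx, eDfw} → row (5,-3) (5,-3) (5,-3) (5,-3) (5,-3) (5,-3)
That's 9 distinct rows out of 24 strategies.

9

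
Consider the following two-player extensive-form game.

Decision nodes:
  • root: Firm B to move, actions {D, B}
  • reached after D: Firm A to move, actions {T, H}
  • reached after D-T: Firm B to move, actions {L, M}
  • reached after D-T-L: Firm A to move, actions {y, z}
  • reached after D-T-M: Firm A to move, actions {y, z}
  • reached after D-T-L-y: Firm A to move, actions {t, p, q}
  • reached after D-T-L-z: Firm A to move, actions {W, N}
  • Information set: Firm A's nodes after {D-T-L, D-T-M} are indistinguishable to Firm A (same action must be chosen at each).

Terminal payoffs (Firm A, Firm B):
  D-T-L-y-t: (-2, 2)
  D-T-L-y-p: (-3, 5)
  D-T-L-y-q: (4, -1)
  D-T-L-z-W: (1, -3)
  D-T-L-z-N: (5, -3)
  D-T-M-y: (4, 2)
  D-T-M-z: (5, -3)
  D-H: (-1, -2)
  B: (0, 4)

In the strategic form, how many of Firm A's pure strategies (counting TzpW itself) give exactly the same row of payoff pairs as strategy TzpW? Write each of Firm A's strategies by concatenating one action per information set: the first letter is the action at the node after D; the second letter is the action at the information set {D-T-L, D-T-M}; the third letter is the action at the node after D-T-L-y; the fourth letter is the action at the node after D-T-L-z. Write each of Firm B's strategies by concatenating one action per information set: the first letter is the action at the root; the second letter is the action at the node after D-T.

Row for TzpW (columns DL, DM, BL, BM): (1,-3) (5,-3) (0,4) (0,4).
Under TzpW, Firm A's choice at the node after D-T-L-y can never be reached regardless of what Firm B does, so varying those choices leaves every outcome unchanged.
Holding the reachable choices fixed and varying the unreachable one freely already gives 3 equivalent strategies.
No other strategy reproduces this row, so those 3 are the full class: TztW, TzpW, TzqW.

3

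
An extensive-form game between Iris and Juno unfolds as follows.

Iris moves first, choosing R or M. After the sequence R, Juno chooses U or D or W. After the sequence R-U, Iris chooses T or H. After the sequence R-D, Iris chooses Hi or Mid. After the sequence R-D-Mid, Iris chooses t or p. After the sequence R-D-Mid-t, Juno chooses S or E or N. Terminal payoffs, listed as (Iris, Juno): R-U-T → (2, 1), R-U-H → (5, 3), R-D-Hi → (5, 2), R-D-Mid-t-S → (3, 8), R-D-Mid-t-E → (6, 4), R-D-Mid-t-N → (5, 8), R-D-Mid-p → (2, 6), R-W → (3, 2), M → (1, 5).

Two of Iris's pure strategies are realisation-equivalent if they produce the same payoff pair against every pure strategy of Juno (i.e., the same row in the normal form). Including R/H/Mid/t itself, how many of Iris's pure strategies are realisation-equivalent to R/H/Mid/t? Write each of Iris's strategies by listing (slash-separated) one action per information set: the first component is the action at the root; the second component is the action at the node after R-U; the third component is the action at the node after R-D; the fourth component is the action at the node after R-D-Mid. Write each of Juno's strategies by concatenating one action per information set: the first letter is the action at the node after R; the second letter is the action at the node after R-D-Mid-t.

Row for R/H/Mid/t (columns US, UE, UN, DS, DE, DN, WS, WE, WN): (5,3) (5,3) (5,3) (3,8) (6,4) (5,8) (3,2) (3,2) (3,2).
Every one of Iris's information sets is on the play path for some reply by Juno when Iris follows R/H/Mid/t.
Changing the action at any of them therefore changes at least one column, so only R/H/Mid/t itself gives this row.

1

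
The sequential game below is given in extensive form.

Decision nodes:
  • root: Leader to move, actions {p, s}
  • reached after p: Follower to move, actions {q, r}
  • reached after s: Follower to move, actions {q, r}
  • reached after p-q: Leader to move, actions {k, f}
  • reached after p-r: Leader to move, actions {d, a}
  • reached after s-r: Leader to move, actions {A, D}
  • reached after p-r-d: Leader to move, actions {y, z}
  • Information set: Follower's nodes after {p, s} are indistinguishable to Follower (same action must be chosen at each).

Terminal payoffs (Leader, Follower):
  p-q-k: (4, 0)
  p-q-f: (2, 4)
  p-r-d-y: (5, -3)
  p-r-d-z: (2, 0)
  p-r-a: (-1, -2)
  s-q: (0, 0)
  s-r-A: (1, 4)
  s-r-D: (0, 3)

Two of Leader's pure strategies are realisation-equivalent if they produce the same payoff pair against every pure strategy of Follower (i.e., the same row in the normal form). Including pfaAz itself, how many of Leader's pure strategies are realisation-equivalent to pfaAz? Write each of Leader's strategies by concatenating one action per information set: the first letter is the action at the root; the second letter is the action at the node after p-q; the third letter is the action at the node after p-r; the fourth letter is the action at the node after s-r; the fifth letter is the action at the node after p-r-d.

4

Row for pfaAz (columns q, r): (2,4) (-1,-2).
Under pfaAz, Leader's choice at the node after s-r and at the node after p-r-d can never be reached regardless of what Follower does, so varying those choices leaves every outcome unchanged.
Holding the reachable choices fixed and varying the unreachable ones freely already gives 2 × 2 = 4 equivalent strategies.
No other strategy reproduces this row, so those 4 are the full class: pfaAy, pfaAz, pfaDy, pfaDz.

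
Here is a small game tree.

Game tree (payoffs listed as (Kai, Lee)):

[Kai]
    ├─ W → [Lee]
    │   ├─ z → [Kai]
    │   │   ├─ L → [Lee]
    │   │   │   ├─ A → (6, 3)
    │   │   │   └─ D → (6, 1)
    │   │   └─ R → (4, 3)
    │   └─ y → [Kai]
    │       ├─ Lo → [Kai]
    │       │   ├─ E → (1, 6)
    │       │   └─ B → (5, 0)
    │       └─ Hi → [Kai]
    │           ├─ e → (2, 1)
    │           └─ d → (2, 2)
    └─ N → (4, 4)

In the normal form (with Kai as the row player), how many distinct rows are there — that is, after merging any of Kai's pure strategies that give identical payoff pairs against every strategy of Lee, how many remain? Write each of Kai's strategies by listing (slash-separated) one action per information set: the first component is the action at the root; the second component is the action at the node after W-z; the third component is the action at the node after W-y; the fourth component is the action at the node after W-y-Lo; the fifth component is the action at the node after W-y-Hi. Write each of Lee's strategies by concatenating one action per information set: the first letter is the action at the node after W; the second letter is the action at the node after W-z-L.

9

Kai has 32 pure strategies: W/L/Lo/E/e, W/L/Lo/E/d, W/L/Lo/B/e, W/L/Lo/B/d, W/L/Hi/E/e, W/L/Hi/E/d, W/L/Hi/B/e, W/L/Hi/B/d, W/R/Lo/E/e, W/R/Lo/E/d, W/R/Lo/B/e, W/R/Lo/B/d, W/R/Hi/E/e, W/R/Hi/E/d, W/R/Hi/B/e, W/R/Hi/B/d, N/L/Lo/E/e, N/L/Lo/E/d, N/L/Lo/B/e, N/L/Lo/B/d, N/L/Hi/E/e, N/L/Hi/E/d, N/L/Hi/B/e, N/L/Hi/B/d, N/R/Lo/E/e, N/R/Lo/E/d, N/R/Lo/B/e, N/R/Lo/B/d, N/R/Hi/E/e, N/R/Hi/E/d, N/R/Hi/B/e, N/R/Hi/B/d. Columns: zA, zD, yA, yD.
{W/L/Lo/E/e, W/L/Lo/E/d} → row (6,3) (6,1) (1,6) (1,6)
{W/L/Lo/B/e, W/L/Lo/B/d} → row (6,3) (6,1) (5,0) (5,0)
{W/L/Hi/E/e, W/L/Hi/B/e} → row (6,3) (6,1) (2,1) (2,1)
{W/L/Hi/E/d, W/L/Hi/B/d} → row (6,3) (6,1) (2,2) (2,2)
{W/R/Lo/E/e, W/R/Lo/E/d} → row (4,3) (4,3) (1,6) (1,6)
{W/R/Lo/B/e, W/R/Lo/B/d} → row (4,3) (4,3) (5,0) (5,0)
{W/R/Hi/E/e, W/R/Hi/B/e} → row (4,3) (4,3) (2,1) (2,1)
{W/R/Hi/E/d, W/R/Hi/B/d} → row (4,3) (4,3) (2,2) (2,2)
{N/L/Lo/E/e, N/L/Lo/E/d, N/L/Lo/B/e, N/L/Lo/B/d, N/L/Hi/E/e, N/L/Hi/E/d, N/L/Hi/B/e, N/L/Hi/B/d, N/R/Lo/E/e, N/R/Lo/E/d, N/R/Lo/B/e, N/R/Lo/B/d, N/R/Hi/E/e, N/R/Hi/E/d, N/R/Hi/B/e, N/R/Hi/B/d} → row (4,4) (4,4) (4,4) (4,4)
That's 9 distinct rows out of 32 strategies.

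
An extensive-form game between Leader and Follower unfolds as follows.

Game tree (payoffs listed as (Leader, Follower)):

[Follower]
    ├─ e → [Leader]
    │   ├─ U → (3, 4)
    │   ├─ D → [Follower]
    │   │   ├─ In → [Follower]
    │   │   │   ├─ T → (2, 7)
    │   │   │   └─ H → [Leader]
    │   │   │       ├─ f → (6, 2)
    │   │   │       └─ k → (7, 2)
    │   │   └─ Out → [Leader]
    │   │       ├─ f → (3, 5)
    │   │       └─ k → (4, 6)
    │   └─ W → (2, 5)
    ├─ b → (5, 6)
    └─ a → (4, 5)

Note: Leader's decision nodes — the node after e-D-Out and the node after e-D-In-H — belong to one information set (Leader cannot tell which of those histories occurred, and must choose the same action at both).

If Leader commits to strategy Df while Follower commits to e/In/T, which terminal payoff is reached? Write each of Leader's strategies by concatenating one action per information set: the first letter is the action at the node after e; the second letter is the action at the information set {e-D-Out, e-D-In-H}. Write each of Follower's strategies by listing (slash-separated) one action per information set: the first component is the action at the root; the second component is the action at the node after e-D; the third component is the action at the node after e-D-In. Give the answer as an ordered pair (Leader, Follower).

(2, 7)

Trace the play path from the root:
  Follower plays e
  Leader plays D at [e]
  Follower plays In at [e-D]
  Follower plays T at [e-D-In]
→ terminal payoff (2, 7).
(Leader's choice at the information set {e-D-Out, e-D-In-H} is never reached on this path, so it doesn't affect the outcome.)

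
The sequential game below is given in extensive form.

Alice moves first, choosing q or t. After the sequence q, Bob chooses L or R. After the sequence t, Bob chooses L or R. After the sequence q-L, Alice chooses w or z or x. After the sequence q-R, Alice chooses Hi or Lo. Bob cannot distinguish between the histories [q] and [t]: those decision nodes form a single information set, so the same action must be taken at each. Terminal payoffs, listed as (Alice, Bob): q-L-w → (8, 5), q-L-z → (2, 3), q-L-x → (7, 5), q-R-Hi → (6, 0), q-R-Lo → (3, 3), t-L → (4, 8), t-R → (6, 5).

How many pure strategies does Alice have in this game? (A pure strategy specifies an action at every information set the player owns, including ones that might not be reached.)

Alice owns the root with actions {q, t} — two choices.
Alice owns the node after q-L with actions {w, z, x} — three choices.
Alice owns the node after q-R with actions {Hi, Lo} — two choices.
A pure strategy fixes one action at each information set independently, so the count is the product 2 × 3 × 2 = 12.
(For reference, Bob has 2 pure strategies, giving a 12×2 normal-form matrix.)

12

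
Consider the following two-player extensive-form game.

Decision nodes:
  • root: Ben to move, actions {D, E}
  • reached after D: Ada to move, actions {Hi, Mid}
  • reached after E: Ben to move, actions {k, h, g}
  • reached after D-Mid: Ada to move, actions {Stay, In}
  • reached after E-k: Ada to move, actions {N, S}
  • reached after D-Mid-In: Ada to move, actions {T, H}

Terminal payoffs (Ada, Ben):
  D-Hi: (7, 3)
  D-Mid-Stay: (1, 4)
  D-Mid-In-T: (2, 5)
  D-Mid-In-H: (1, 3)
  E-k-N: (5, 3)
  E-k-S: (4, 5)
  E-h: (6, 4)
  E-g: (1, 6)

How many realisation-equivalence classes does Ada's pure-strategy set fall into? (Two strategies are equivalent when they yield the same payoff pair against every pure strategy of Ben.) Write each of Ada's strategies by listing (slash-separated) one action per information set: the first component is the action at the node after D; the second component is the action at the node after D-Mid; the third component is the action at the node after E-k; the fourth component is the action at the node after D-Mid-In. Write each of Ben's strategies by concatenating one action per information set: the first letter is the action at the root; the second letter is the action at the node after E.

Ada has 16 pure strategies: Hi/Stay/N/T, Hi/Stay/N/H, Hi/Stay/S/T, Hi/Stay/S/H, Hi/In/N/T, Hi/In/N/H, Hi/In/S/T, Hi/In/S/H, Mid/Stay/N/T, Mid/Stay/N/H, Mid/Stay/S/T, Mid/Stay/S/H, Mid/In/N/T, Mid/In/N/H, Mid/In/S/T, Mid/In/S/H. Columns: Dk, Dh, Dg, Ek, Eh, Eg.
{Hi/Stay/N/T, Hi/Stay/N/H, Hi/In/N/T, Hi/In/N/H} → row (7,3) (7,3) (7,3) (5,3) (6,4) (1,6)
{Hi/Stay/S/T, Hi/Stay/S/H, Hi/In/S/T, Hi/In/S/H} → row (7,3) (7,3) (7,3) (4,5) (6,4) (1,6)
{Mid/Stay/N/T, Mid/Stay/N/H} → row (1,4) (1,4) (1,4) (5,3) (6,4) (1,6)
{Mid/Stay/S/T, Mid/Stay/S/H} → row (1,4) (1,4) (1,4) (4,5) (6,4) (1,6)
{Mid/In/N/T} → row (2,5) (2,5) (2,5) (5,3) (6,4) (1,6)
{Mid/In/N/H} → row (1,3) (1,3) (1,3) (5,3) (6,4) (1,6)
{Mid/In/S/T} → row (2,5) (2,5) (2,5) (4,5) (6,4) (1,6)
{Mid/In/S/H} → row (1,3) (1,3) (1,3) (4,5) (6,4) (1,6)
That's 8 distinct rows out of 16 strategies.

8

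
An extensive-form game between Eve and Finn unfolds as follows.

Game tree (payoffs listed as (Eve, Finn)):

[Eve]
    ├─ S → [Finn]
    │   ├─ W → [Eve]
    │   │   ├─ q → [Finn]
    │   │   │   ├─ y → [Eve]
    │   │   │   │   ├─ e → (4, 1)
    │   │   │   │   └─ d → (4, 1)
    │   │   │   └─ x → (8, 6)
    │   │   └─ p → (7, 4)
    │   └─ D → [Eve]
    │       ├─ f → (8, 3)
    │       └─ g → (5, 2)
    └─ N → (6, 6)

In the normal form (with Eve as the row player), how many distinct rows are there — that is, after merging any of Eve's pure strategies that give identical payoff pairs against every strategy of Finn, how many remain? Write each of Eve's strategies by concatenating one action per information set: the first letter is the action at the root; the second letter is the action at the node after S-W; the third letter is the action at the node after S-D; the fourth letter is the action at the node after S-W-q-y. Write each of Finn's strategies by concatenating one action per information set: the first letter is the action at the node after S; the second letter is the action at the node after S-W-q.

5

Eve has 16 pure strategies: Sqfe, Sqfd, Sqge, Sqgd, Spfe, Spfd, Spge, Spgd, Nqfe, Nqfd, Nqge, Nqgd, Npfe, Npfd, Npge, Npgd. Columns: Wy, Wx, Dy, Dx.
{Sqfe, Sqfd} → row (4,1) (8,6) (8,3) (8,3)
{Sqge, Sqgd} → row (4,1) (8,6) (5,2) (5,2)
{Spfe, Spfd} → row (7,4) (7,4) (8,3) (8,3)
{Spge, Spgd} → row (7,4) (7,4) (5,2) (5,2)
{Nqfe, Nqfd, Nqge, Nqgd, Npfe, Npfd, Npge, Npgd} → row (6,6) (6,6) (6,6) (6,6)
That's 5 distinct rows out of 16 strategies.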